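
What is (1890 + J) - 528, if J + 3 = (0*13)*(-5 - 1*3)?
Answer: 1359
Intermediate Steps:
J = -3 (J = -3 + (0*13)*(-5 - 1*3) = -3 + 0*(-5 - 3) = -3 + 0*(-8) = -3 + 0 = -3)
(1890 + J) - 528 = (1890 - 3) - 528 = 1887 - 528 = 1359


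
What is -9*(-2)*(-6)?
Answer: -108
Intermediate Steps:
-9*(-2)*(-6) = 18*(-6) = -108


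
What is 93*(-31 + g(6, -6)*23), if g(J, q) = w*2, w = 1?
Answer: 1395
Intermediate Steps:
g(J, q) = 2 (g(J, q) = 1*2 = 2)
93*(-31 + g(6, -6)*23) = 93*(-31 + 2*23) = 93*(-31 + 46) = 93*15 = 1395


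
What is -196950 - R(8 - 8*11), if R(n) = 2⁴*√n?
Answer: -196950 - 64*I*√5 ≈ -1.9695e+5 - 143.11*I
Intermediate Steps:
R(n) = 16*√n
-196950 - R(8 - 8*11) = -196950 - 16*√(8 - 8*11) = -196950 - 16*√(8 - 88) = -196950 - 16*√(-80) = -196950 - 16*4*I*√5 = -196950 - 64*I*√5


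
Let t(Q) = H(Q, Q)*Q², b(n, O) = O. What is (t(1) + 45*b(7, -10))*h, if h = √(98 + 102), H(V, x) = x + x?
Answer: -4480*√2 ≈ -6335.7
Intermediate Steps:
H(V, x) = 2*x
h = 10*√2 (h = √200 = 10*√2 ≈ 14.142)
t(Q) = 2*Q³ (t(Q) = (2*Q)*Q² = 2*Q³)
(t(1) + 45*b(7, -10))*h = (2*1³ + 45*(-10))*(10*√2) = (2*1 - 450)*(10*√2) = (2 - 450)*(10*√2) = -4480*√2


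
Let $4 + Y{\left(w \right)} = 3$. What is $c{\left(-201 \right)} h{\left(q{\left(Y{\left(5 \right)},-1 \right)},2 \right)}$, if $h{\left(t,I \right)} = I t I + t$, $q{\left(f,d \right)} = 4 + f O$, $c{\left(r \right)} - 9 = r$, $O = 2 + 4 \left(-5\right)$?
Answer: $-21120$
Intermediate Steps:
$O = -18$ ($O = 2 - 20 = -18$)
$c{\left(r \right)} = 9 + r$
$Y{\left(w \right)} = -1$ ($Y{\left(w \right)} = -4 + 3 = -1$)
$q{\left(f,d \right)} = 4 - 18 f$ ($q{\left(f,d \right)} = 4 + f \left(-18\right) = 4 - 18 f$)
$h{\left(t,I \right)} = t + t I^{2}$ ($h{\left(t,I \right)} = t I^{2} + t = t + t I^{2}$)
$c{\left(-201 \right)} h{\left(q{\left(Y{\left(5 \right)},-1 \right)},2 \right)} = \left(9 - 201\right) \left(4 - -18\right) \left(1 + 2^{2}\right) = - 192 \left(4 + 18\right) \left(1 + 4\right) = - 192 \cdot 22 \cdot 5 = \left(-192\right) 110 = -21120$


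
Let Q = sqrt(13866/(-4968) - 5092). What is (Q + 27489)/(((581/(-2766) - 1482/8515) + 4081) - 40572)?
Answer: -49802645970/66112535309 - 301955*I*sqrt(97025201)/1520588312107 ≈ -0.7533 - 0.001956*I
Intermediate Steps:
Q = I*sqrt(97025201)/138 (Q = sqrt(13866*(-1/4968) - 5092) = sqrt(-2311/828 - 5092) = sqrt(-4218487/828) = I*sqrt(97025201)/138 ≈ 71.378*I)
(Q + 27489)/(((581/(-2766) - 1482/8515) + 4081) - 40572) = (I*sqrt(97025201)/138 + 27489)/(((581/(-2766) - 1482/8515) + 4081) - 40572) = (27489 + I*sqrt(97025201)/138)/(((581*(-1/2766) - 1482*1/8515) + 4081) - 40572) = (27489 + I*sqrt(97025201)/138)/(((-581/2766 - 114/655) + 4081) - 40572) = (27489 + I*sqrt(97025201)/138)/((-695879/1811730 + 4081) - 40572) = (27489 + I*sqrt(97025201)/138)/(7392974251/1811730 - 40572) = (27489 + I*sqrt(97025201)/138)/(-66112535309/1811730) = (27489 + I*sqrt(97025201)/138)*(-1811730/66112535309) = -49802645970/66112535309 - 301955*I*sqrt(97025201)/1520588312107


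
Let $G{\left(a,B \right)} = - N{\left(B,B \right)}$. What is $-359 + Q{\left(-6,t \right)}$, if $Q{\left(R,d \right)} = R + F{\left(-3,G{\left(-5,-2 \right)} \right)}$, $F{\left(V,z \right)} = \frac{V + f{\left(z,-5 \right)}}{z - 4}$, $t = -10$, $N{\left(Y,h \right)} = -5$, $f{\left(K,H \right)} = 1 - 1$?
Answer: $-368$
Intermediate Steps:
$f{\left(K,H \right)} = 0$
$G{\left(a,B \right)} = 5$ ($G{\left(a,B \right)} = \left(-1\right) \left(-5\right) = 5$)
$F{\left(V,z \right)} = \frac{V}{-4 + z}$ ($F{\left(V,z \right)} = \frac{V + 0}{z - 4} = \frac{V}{-4 + z}$)
$Q{\left(R,d \right)} = -3 + R$ ($Q{\left(R,d \right)} = R - \frac{3}{-4 + 5} = R - \frac{3}{1} = R - 3 = -3 + R$)
$-359 + Q{\left(-6,t \right)} = -359 - 9 = -368$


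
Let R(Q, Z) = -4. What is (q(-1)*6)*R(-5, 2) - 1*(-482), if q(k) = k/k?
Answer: 458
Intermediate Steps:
q(k) = 1
(q(-1)*6)*R(-5, 2) - 1*(-482) = (1*6)*(-4) - 1*(-482) = 6*(-4) + 482 = -24 + 482 = 458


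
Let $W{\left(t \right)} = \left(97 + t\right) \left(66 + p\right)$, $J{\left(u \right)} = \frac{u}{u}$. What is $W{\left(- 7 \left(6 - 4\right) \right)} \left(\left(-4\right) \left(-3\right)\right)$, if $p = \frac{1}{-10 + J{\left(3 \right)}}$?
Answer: $\frac{196876}{3} \approx 65625.0$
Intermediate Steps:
$J{\left(u \right)} = 1$
$p = - \frac{1}{9}$ ($p = \frac{1}{-10 + 1} = \frac{1}{-9} = - \frac{1}{9} \approx -0.11111$)
$W{\left(t \right)} = \frac{57521}{9} + \frac{593 t}{9}$ ($W{\left(t \right)} = \left(97 + t\right) \left(66 - \frac{1}{9}\right) = \left(97 + t\right) \frac{593}{9} = \frac{57521}{9} + \frac{593 t}{9}$)
$W{\left(- 7 \left(6 - 4\right) \right)} \left(\left(-4\right) \left(-3\right)\right) = \left(\frac{57521}{9} + \frac{593 \left(- 7 \left(6 - 4\right)\right)}{9}\right) \left(\left(-4\right) \left(-3\right)\right) = \left(\frac{57521}{9} + \frac{593 \left(\left(-7\right) 2\right)}{9}\right) 12 = \left(\frac{57521}{9} + \frac{593}{9} \left(-14\right)\right) 12 = \left(\frac{57521}{9} - \frac{8302}{9}\right) 12 = \frac{49219}{9} \cdot 12 = \frac{196876}{3}$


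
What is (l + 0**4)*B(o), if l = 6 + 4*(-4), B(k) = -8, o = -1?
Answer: 80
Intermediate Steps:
l = -10 (l = 6 - 16 = -10)
(l + 0**4)*B(o) = (-10 + 0**4)*(-8) = (-10 + 0)*(-8) = -10*(-8) = 80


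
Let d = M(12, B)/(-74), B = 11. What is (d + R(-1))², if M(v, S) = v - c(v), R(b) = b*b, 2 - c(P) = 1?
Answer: 3969/5476 ≈ 0.72480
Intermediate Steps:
c(P) = 1 (c(P) = 2 - 1*1 = 2 - 1 = 1)
R(b) = b²
M(v, S) = -1 + v (M(v, S) = v - 1*1 = v - 1 = -1 + v)
d = -11/74 (d = (-1 + 12)/(-74) = 11*(-1/74) = -11/74 ≈ -0.14865)
(d + R(-1))² = (-11/74 + (-1)²)² = (-11/74 + 1)² = (63/74)² = 3969/5476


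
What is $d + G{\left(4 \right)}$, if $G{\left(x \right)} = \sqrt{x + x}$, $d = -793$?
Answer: $-793 + 2 \sqrt{2} \approx -790.17$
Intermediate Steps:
$G{\left(x \right)} = \sqrt{2} \sqrt{x}$ ($G{\left(x \right)} = \sqrt{2 x} = \sqrt{2} \sqrt{x}$)
$d + G{\left(4 \right)} = -793 + \sqrt{2} \sqrt{4} = -793 + \sqrt{2} \cdot 2 = -793 + 2 \sqrt{2}$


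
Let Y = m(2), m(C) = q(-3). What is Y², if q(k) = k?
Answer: 9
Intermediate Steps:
m(C) = -3
Y = -3
Y² = (-3)² = 9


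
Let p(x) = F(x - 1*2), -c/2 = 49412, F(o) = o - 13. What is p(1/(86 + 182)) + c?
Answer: -26488851/268 ≈ -98839.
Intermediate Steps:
F(o) = -13 + o
c = -98824 (c = -2*49412 = -98824)
p(x) = -15 + x (p(x) = -13 + (x - 1*2) = -13 + (x - 2) = -13 + (-2 + x) = -15 + x)
p(1/(86 + 182)) + c = (-15 + 1/(86 + 182)) - 98824 = (-15 + 1/268) - 98824 = -4019/268 - 98824 = -26488851/268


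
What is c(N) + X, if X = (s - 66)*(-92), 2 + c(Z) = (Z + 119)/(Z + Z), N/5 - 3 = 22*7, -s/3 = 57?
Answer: 17115022/785 ≈ 21803.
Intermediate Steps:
s = -171 (s = -3*57 = -171)
N = 785 (N = 15 + 5*(22*7) = 15 + 5*154 = 15 + 770 = 785)
c(Z) = -2 + (119 + Z)/(2*Z) (c(Z) = -2 + (Z + 119)/(Z + Z) = -2 + (119 + Z)/((2*Z)) = -2 + (119 + Z)*(1/(2*Z)) = -2 + (119 + Z)/(2*Z))
X = 21804 (X = (-171 - 66)*(-92) = -237*(-92) = 21804)
c(N) + X = (½)*(119 - 3*785)/785 + 21804 = (½)*(1/785)*(119 - 2355) + 21804 = (½)*(1/785)*(-2236) + 21804 = -1118/785 + 21804 = 17115022/785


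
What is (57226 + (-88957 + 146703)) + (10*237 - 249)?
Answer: 117093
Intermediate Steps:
(57226 + (-88957 + 146703)) + (10*237 - 249) = (57226 + 57746) + (2370 - 249) = 114972 + 2121 = 117093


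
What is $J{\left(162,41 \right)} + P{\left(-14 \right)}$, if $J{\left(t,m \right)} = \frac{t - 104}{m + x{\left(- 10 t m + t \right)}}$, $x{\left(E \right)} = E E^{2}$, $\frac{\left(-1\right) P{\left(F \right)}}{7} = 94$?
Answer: $- \frac{191399527476319976}{290880740845471} \approx -658.0$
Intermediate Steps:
$P{\left(F \right)} = -658$ ($P{\left(F \right)} = \left(-7\right) 94 = -658$)
$x{\left(E \right)} = E^{3}$
$J{\left(t,m \right)} = \frac{-104 + t}{m + \left(t - 10 m t\right)^{3}}$ ($J{\left(t,m \right)} = \frac{t - 104}{m + \left(- 10 t m + t\right)^{3}} = \frac{-104 + t}{m + \left(- 10 m t + t\right)^{3}} = \frac{-104 + t}{m + \left(t - 10 m t\right)^{3}}$)
$J{\left(162,41 \right)} + P{\left(-14 \right)} = \frac{-104 + 162}{41 - 162^{3} \left(-1 + 10 \cdot 41\right)^{3}} - 658 = \frac{1}{41 - 4251528 \left(-1 + 410\right)^{3}} \cdot 58 - 658 = \frac{1}{41 - 4251528 \cdot 409^{3}} \cdot 58 - 658 = \frac{1}{41 - 4251528 \cdot 68417929} \cdot 58 - 658 = \frac{1}{41 - 290880740845512} \cdot 58 - 658 = \frac{1}{-290880740845471} \cdot 58 - 658 = \left(- \frac{1}{290880740845471}\right) 58 - 658 = - \frac{58}{290880740845471} - 658 = - \frac{191399527476319976}{290880740845471}$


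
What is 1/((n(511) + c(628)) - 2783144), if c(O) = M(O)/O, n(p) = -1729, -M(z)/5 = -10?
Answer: -314/874450097 ≈ -3.5908e-7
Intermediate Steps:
M(z) = 50 (M(z) = -5*(-10) = 50)
c(O) = 50/O
1/((n(511) + c(628)) - 2783144) = 1/((-1729 + 50/628) - 2783144) = 1/((-1729 + 50*(1/628)) - 2783144) = 1/((-1729 + 25/314) - 2783144) = 1/(-542881/314 - 2783144) = 1/(-874450097/314) = -314/874450097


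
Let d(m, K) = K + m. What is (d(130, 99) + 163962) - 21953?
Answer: 142238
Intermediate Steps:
(d(130, 99) + 163962) - 21953 = ((99 + 130) + 163962) - 21953 = (229 + 163962) - 21953 = 164191 - 21953 = 142238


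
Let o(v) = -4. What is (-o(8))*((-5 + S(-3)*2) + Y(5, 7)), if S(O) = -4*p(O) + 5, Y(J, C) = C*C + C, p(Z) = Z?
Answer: 340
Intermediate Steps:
Y(J, C) = C + C**2 (Y(J, C) = C**2 + C = C + C**2)
S(O) = 5 - 4*O (S(O) = -4*O + 5 = 5 - 4*O)
(-o(8))*((-5 + S(-3)*2) + Y(5, 7)) = (-1*(-4))*((-5 + (5 - 4*(-3))*2) + 7*(1 + 7)) = 4*((-5 + (5 + 12)*2) + 7*8) = 4*((-5 + 17*2) + 56) = 4*((-5 + 34) + 56) = 4*(29 + 56) = 4*85 = 340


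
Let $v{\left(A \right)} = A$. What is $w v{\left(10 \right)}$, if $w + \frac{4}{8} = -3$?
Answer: $-35$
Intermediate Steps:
$w = - \frac{7}{2}$ ($w = - \frac{1}{2} - 3 = - \frac{7}{2} \approx -3.5$)
$w v{\left(10 \right)} = \left(- \frac{7}{2}\right) 10 = -35$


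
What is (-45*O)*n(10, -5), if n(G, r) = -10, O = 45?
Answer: 20250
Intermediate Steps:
(-45*O)*n(10, -5) = -45*45*(-10) = -2025*(-10) = 20250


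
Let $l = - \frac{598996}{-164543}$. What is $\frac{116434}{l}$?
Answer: $\frac{9579199831}{299498} \approx 31984.0$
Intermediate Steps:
$l = \frac{598996}{164543}$ ($l = \left(-598996\right) \left(- \frac{1}{164543}\right) = \frac{598996}{164543} \approx 3.6404$)
$\frac{116434}{l} = \frac{116434}{\frac{598996}{164543}} = 116434 \cdot \frac{164543}{598996} = \frac{9579199831}{299498}$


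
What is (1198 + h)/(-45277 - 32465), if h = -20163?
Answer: 18965/77742 ≈ 0.24395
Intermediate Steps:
(1198 + h)/(-45277 - 32465) = (1198 - 20163)/(-45277 - 32465) = -18965/(-77742) = -18965*(-1/77742) = 18965/77742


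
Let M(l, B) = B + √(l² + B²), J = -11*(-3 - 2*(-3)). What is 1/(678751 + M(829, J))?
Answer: 339359/230328717597 - √688330/460657435194 ≈ 1.4716e-6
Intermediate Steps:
J = -33 (J = -11*(-3 + 6) = -11*3 = -33)
M(l, B) = B + √(B² + l²)
1/(678751 + M(829, J)) = 1/(678751 + (-33 + √((-33)² + 829²))) = 1/(678751 + (-33 + √(1089 + 687241))) = 1/(678751 + (-33 + √688330)) = 1/(678718 + √688330)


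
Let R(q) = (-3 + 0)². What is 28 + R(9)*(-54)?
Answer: -458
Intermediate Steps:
R(q) = 9 (R(q) = (-3)² = 9)
28 + R(9)*(-54) = 28 + 9*(-54) = 28 - 486 = -458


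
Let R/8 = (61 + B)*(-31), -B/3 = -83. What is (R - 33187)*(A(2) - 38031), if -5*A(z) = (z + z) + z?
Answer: 20930450787/5 ≈ 4.1861e+9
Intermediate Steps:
A(z) = -3*z/5 (A(z) = -((z + z) + z)/5 = -(2*z + z)/5 = -3*z/5)
B = 249 (B = -3*(-83) = 249)
R = -76880 (R = 8*((61 + 249)*(-31)) = 8*(310*(-31)) = 8*(-9610) = -76880)
(R - 33187)*(A(2) - 38031) = (-76880 - 33187)*(-3/5*2 - 38031) = -110067*(-6/5 - 38031) = -110067*(-190161/5) = 20930450787/5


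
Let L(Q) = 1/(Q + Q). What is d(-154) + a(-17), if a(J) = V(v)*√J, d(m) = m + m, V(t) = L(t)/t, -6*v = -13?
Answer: -308 + 18*I*√17/169 ≈ -308.0 + 0.43915*I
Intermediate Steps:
v = 13/6 (v = -⅙*(-13) = 13/6 ≈ 2.1667)
L(Q) = 1/(2*Q)
V(t) = 1/(2*t²) (V(t) = (1/(2*t))/t = 1/(2*t²))
d(m) = 2*m
a(J) = 18*√J/169 (a(J) = (1/(2*(13/6)²))*√J = ((½)*(36/169))*√J = 18*√J/169)
d(-154) + a(-17) = 2*(-154) + 18*√(-17)/169 = -308 + 18*(I*√17)/169 = -308 + 18*I*√17/169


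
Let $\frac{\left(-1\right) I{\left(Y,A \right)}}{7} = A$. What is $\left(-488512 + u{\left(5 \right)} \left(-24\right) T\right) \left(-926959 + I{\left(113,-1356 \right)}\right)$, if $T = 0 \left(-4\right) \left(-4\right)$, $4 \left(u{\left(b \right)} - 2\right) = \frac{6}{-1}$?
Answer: $448193639104$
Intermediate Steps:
$I{\left(Y,A \right)} = - 7 A$
$u{\left(b \right)} = \frac{1}{2}$ ($u{\left(b \right)} = 2 + \frac{6 \frac{1}{-1}}{4} = 2 + \frac{6 \left(-1\right)}{4} = 2 + \frac{1}{4} \left(-6\right) = 2 - \frac{3}{2} = \frac{1}{2}$)
$T = 0$ ($T = 0 \left(-4\right) = 0$)
$\left(-488512 + u{\left(5 \right)} \left(-24\right) T\right) \left(-926959 + I{\left(113,-1356 \right)}\right) = \left(-488512 + \frac{1}{2} \left(-24\right) 0\right) \left(-926959 - -9492\right) = \left(-488512 - 0\right) \left(-926959 + 9492\right) = \left(-488512 + 0\right) \left(-917467\right) = \left(-488512\right) \left(-917467\right) = 448193639104$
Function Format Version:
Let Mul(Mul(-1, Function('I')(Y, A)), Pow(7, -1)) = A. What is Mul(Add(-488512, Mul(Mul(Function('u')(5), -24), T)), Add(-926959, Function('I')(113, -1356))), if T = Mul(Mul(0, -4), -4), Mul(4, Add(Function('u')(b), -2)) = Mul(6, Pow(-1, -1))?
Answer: 448193639104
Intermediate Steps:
Function('I')(Y, A) = Mul(-7, A)
Function('u')(b) = Rational(1, 2) (Function('u')(b) = Add(2, Mul(Rational(1, 4), Mul(6, Pow(-1, -1)))) = Add(2, Mul(Rational(1, 4), Mul(6, -1))) = Add(2, Mul(Rational(1, 4), -6)) = Add(2, Rational(-3, 2)) = Rational(1, 2))
T = 0 (T = Mul(0, -4) = 0)
Mul(Add(-488512, Mul(Mul(Function('u')(5), -24), T)), Add(-926959, Function('I')(113, -1356))) = Mul(Add(-488512, Mul(Mul(Rational(1, 2), -24), 0)), Add(-926959, Mul(-7, -1356))) = Mul(Add(-488512, Mul(-12, 0)), Add(-926959, 9492)) = Mul(Add(-488512, 0), -917467) = Mul(-488512, -917467) = 448193639104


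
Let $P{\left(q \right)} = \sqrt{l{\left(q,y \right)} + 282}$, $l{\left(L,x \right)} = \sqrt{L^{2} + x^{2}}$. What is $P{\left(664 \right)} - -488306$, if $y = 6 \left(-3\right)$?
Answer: $488306 + \sqrt{282 + 2 \sqrt{110305}} \approx 4.8834 \cdot 10^{5}$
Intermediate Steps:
$y = -18$
$P{\left(q \right)} = \sqrt{282 + \sqrt{324 + q^{2}}}$ ($P{\left(q \right)} = \sqrt{\sqrt{q^{2} + \left(-18\right)^{2}} + 282} = \sqrt{\sqrt{q^{2} + 324} + 282} = \sqrt{\sqrt{324 + q^{2}} + 282} = \sqrt{282 + \sqrt{324 + q^{2}}}$)
$P{\left(664 \right)} - -488306 = \sqrt{282 + \sqrt{324 + 664^{2}}} - -488306 = \sqrt{282 + \sqrt{324 + 440896}} + 488306 = \sqrt{282 + \sqrt{441220}} + 488306 = \sqrt{282 + 2 \sqrt{110305}} + 488306 = 488306 + \sqrt{282 + 2 \sqrt{110305}}$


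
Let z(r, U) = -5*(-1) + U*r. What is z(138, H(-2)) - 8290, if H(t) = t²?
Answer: -7733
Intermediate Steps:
z(r, U) = 5 + U*r
z(138, H(-2)) - 8290 = (5 + (-2)²*138) - 8290 = (5 + 4*138) - 8290 = (5 + 552) - 8290 = 557 - 8290 = -7733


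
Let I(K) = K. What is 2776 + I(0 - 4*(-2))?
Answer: 2784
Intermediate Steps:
2776 + I(0 - 4*(-2)) = 2776 + (0 - 4*(-2)) = 2776 + (0 + 8) = 2776 + 8 = 2784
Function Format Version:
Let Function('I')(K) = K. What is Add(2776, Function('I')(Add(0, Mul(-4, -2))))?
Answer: 2784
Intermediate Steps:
Add(2776, Function('I')(Add(0, Mul(-4, -2)))) = Add(2776, Add(0, Mul(-4, -2))) = Add(2776, Add(0, 8)) = Add(2776, 8) = 2784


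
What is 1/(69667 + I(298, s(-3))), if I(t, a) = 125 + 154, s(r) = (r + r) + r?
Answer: 1/69946 ≈ 1.4297e-5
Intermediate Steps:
s(r) = 3*r (s(r) = 2*r + r = 3*r)
I(t, a) = 279
1/(69667 + I(298, s(-3))) = 1/(69667 + 279) = 1/69946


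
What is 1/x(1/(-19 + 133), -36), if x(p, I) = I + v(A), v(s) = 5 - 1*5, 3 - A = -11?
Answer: -1/36 ≈ -0.027778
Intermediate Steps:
A = 14 (A = 3 - 1*(-11) = 3 + 11 = 14)
v(s) = 0 (v(s) = 5 - 5 = 0)
x(p, I) = I (x(p, I) = I + 0 = I)
1/x(1/(-19 + 133), -36) = 1/(-36) = -1/36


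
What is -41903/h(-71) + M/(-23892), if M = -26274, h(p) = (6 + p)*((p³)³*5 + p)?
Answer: 16312610002494638261191/14833709301195207961395 ≈ 1.0997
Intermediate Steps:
h(p) = (6 + p)*(p + 5*p⁹) (h(p) = (6 + p)*(p⁹*5 + p) = (6 + p)*(5*p⁹ + p) = (6 + p)*(p + 5*p⁹))
-41903/h(-71) + M/(-23892) = -41903*(-1/(71*(6 - 71 + 5*(-71)⁹ + 30*(-71)⁸))) - 26274/(-23892) = -41903*(-1/(71*(6 - 71 + 5*(-45848500718449031) + 30*645753531245761))) - 26274*(-1/23892) = -41903*(-1/(71*(6 - 71 - 229242503592245155 + 19372605937372830))) + 4379/3982 = -41903/((-71*(-209869897654872390))) + 4379/3982 = -41903/14900762733495939690 + 4379/3982 = 16312610002494638261191/14833709301195207961395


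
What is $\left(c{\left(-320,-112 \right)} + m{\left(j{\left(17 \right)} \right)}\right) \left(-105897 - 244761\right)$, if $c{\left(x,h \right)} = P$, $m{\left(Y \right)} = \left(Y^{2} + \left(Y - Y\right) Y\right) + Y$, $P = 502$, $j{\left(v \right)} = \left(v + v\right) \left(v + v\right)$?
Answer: $-469178300052$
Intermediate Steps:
$j{\left(v \right)} = 4 v^{2}$ ($j{\left(v \right)} = 2 v 2 v = 4 v^{2}$)
$m{\left(Y \right)} = Y + Y^{2}$ ($m{\left(Y \right)} = \left(Y^{2} + 0 Y\right) + Y = \left(Y^{2} + 0\right) + Y = Y^{2} + Y = Y + Y^{2}$)
$c{\left(x,h \right)} = 502$
$\left(c{\left(-320,-112 \right)} + m{\left(j{\left(17 \right)} \right)}\right) \left(-105897 - 244761\right) = \left(502 + 4 \cdot 17^{2} \left(1 + 4 \cdot 17^{2}\right)\right) \left(-105897 - 244761\right) = \left(502 + 4 \cdot 289 \left(1 + 4 \cdot 289\right)\right) \left(-350658\right) = \left(502 + 1156 \left(1 + 1156\right)\right) \left(-350658\right) = \left(502 + 1156 \cdot 1157\right) \left(-350658\right) = \left(502 + 1337492\right) \left(-350658\right) = 1337994 \left(-350658\right) = -469178300052$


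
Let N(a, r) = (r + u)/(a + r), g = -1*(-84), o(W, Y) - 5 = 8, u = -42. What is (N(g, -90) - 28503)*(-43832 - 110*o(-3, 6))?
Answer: 1289107022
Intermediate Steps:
o(W, Y) = 13 (o(W, Y) = 5 + 8 = 13)
g = 84
N(a, r) = (-42 + r)/(a + r) (N(a, r) = (r - 42)/(a + r) = (-42 + r)/(a + r))
(N(g, -90) - 28503)*(-43832 - 110*o(-3, 6)) = ((-42 - 90)/(84 - 90) - 28503)*(-43832 - 110*13) = (-132/(-6) - 28503)*(-43832 - 1430) = (-⅙*(-132) - 28503)*(-45262) = (22 - 28503)*(-45262) = -28481*(-45262) = 1289107022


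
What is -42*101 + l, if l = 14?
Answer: -4228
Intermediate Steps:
-42*101 + l = -42*101 + 14 = -4242 + 14 = -4228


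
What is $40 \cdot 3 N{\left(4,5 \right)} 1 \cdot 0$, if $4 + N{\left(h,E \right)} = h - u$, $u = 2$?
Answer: $0$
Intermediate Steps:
$N{\left(h,E \right)} = -6 + h$ ($N{\left(h,E \right)} = -4 + \left(h - 2\right) = -4 + \left(-2 + h\right) = -6 + h$)
$40 \cdot 3 N{\left(4,5 \right)} 1 \cdot 0 = 40 \cdot 3 \left(-6 + 4\right) 1 \cdot 0 = 40 \cdot 3 \left(-2\right) 1 \cdot 0 = 40 \left(\left(-6\right) 1\right) 0 = 40 \left(-6\right) 0 = \left(-240\right) 0 = 0$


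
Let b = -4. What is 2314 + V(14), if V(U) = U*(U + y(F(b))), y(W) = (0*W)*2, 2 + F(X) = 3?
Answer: 2510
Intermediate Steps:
F(X) = 1 (F(X) = -2 + 3 = 1)
y(W) = 0 (y(W) = 0*2 = 0)
V(U) = U² (V(U) = U*(U + 0) = U*U = U²)
2314 + V(14) = 2314 + 14² = 2314 + 196 = 2510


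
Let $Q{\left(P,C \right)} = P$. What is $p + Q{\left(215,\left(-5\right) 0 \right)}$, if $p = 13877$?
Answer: $14092$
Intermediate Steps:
$p + Q{\left(215,\left(-5\right) 0 \right)} = 13877 + 215 = 14092$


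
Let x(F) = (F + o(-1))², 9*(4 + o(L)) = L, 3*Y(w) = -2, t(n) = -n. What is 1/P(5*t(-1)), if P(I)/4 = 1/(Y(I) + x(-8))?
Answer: 11827/324 ≈ 36.503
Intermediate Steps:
Y(w) = -⅔ (Y(w) = (⅓)*(-2) = -⅔)
o(L) = -4 + L/9
x(F) = (-37/9 + F)² (x(F) = (F + (-4 + (⅑)*(-1)))² = (F + (-4 - ⅑))² = (F - 37/9)² = (-37/9 + F)²)
P(I) = 324/11827 (P(I) = 4/(-⅔ + (-37 + 9*(-8))²/81) = 4/(-⅔ + (-37 - 72)²/81) = 4/(-⅔ + (1/81)*(-109)²) = 4/(-⅔ + (1/81)*11881) = 4/(-⅔ + 11881/81) = 4/(11827/81) = 4*(81/11827) = 324/11827)
1/P(5*t(-1)) = 1/(324/11827) = 11827/324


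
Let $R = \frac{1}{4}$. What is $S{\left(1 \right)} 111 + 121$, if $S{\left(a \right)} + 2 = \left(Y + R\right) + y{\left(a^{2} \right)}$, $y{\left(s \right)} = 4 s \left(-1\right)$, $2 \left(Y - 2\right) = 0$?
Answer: $- \frac{1181}{4} \approx -295.25$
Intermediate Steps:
$R = \frac{1}{4} \approx 0.25$
$Y = 2$ ($Y = 2 + \frac{1}{2} \cdot 0 = 2 + 0 = 2$)
$y{\left(s \right)} = - 4 s$
$S{\left(a \right)} = \frac{1}{4} - 4 a^{2}$ ($S{\left(a \right)} = -2 - \left(- \frac{9}{4} + 4 a^{2}\right) = \frac{1}{4} - 4 a^{2}$)
$S{\left(1 \right)} 111 + 121 = \left(\frac{1}{4} - 4 \cdot 1^{2}\right) 111 + 121 = \left(\frac{1}{4} - 4\right) 111 + 121 = \left(- \frac{15}{4}\right) 111 + 121 = - \frac{1665}{4} + 121 = - \frac{1181}{4}$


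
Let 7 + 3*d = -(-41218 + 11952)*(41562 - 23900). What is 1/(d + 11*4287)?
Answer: 1/172345852 ≈ 5.8023e-9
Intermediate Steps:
d = 172298695 (d = -7/3 + (-(-41218 + 11952)*(41562 - 23900))/3 = -7/3 + (-(-29266)*17662)/3 = -7/3 + (-1*(-516896092))/3 = -7/3 + (⅓)*516896092 = -7/3 + 516896092/3 = 172298695)
1/(d + 11*4287) = 1/(172298695 + 11*4287) = 1/(172298695 + 47157) = 1/172345852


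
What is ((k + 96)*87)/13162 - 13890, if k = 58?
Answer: -91403391/6581 ≈ -13889.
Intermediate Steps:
((k + 96)*87)/13162 - 13890 = ((58 + 96)*87)/13162 - 13890 = (154*87)*(1/13162) - 13890 = 13398*(1/13162) - 13890 = 6699/6581 - 13890 = -91403391/6581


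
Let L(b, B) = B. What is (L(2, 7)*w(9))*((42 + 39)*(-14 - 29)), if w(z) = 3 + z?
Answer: -292572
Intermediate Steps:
(L(2, 7)*w(9))*((42 + 39)*(-14 - 29)) = (7*(3 + 9))*((42 + 39)*(-14 - 29)) = (7*12)*(81*(-43)) = 84*(-3483) = -292572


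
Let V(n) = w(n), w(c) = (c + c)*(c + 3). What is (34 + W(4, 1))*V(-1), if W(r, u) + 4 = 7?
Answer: -148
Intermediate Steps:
W(r, u) = 3 (W(r, u) = -4 + 7 = 3)
w(c) = 2*c*(3 + c) (w(c) = (2*c)*(3 + c) = 2*c*(3 + c))
V(n) = 2*n*(3 + n)
(34 + W(4, 1))*V(-1) = (34 + 3)*(2*(-1)*(3 - 1)) = 37*(2*(-1)*2) = 37*(-4) = -148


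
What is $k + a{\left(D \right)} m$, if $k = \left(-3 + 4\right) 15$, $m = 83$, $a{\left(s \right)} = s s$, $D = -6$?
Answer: $3003$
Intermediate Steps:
$a{\left(s \right)} = s^{2}$
$k = 15$ ($k = 1 \cdot 15 = 15$)
$k + a{\left(D \right)} m = 15 + \left(-6\right)^{2} \cdot 83 = 15 + 36 \cdot 83 = 15 + 2988 = 3003$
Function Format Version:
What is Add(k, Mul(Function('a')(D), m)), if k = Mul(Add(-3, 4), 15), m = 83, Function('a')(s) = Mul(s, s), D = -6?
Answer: 3003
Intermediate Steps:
Function('a')(s) = Pow(s, 2)
k = 15 (k = Mul(1, 15) = 15)
Add(k, Mul(Function('a')(D), m)) = Add(15, Mul(Pow(-6, 2), 83)) = Add(15, Mul(36, 83)) = Add(15, 2988) = 3003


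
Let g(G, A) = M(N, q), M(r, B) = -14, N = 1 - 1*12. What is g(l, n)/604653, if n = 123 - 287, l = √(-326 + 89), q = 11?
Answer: -2/86379 ≈ -2.3154e-5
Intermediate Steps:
N = -11 (N = 1 - 12 = -11)
l = I*√237 (l = √(-237) = I*√237 ≈ 15.395*I)
n = -164
g(G, A) = -14
g(l, n)/604653 = -14/604653 = -14*1/604653 = -2/86379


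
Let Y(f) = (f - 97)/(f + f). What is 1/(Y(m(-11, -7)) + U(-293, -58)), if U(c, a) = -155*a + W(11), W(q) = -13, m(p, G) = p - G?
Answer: 8/71917 ≈ 0.00011124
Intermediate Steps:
Y(f) = (-97 + f)/(2*f) (Y(f) = (-97 + f)/((2*f)) = (-97 + f)*(1/(2*f)) = (-97 + f)/(2*f))
U(c, a) = -13 - 155*a (U(c, a) = -155*a - 13 = -13 - 155*a)
1/(Y(m(-11, -7)) + U(-293, -58)) = 1/((-97 + (-11 - 1*(-7)))/(2*(-11 - 1*(-7))) + (-13 - 155*(-58))) = 1/((-97 + (-11 + 7))/(2*(-11 + 7)) + (-13 + 8990)) = 1/((1/2)*(-97 - 4)/(-4) + 8977) = 1/((1/2)*(-1/4)*(-101) + 8977) = 1/(101/8 + 8977) = 1/(71917/8) = 8/71917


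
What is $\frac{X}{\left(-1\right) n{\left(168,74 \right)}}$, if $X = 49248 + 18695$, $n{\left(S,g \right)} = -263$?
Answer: $\frac{67943}{263} \approx 258.34$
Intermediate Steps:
$X = 67943$
$\frac{X}{\left(-1\right) n{\left(168,74 \right)}} = \frac{67943}{\left(-1\right) \left(-263\right)} = \frac{67943}{263}$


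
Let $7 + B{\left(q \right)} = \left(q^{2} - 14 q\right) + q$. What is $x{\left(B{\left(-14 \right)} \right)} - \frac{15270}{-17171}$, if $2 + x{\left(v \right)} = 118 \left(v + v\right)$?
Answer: $\frac{1503405004}{17171} \approx 87555.0$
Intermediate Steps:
$B{\left(q \right)} = -7 + q^{2} - 13 q$ ($B{\left(q \right)} = -7 + \left(\left(q^{2} - 14 q\right) + q\right) = -7 + \left(q^{2} - 13 q\right) = -7 + q^{2} - 13 q$)
$x{\left(v \right)} = -2 + 236 v$ ($x{\left(v \right)} = -2 + 118 \left(v + v\right) = -2 + 118 \cdot 2 v = -2 + 236 v$)
$x{\left(B{\left(-14 \right)} \right)} - \frac{15270}{-17171} = \left(-2 + 236 \left(-7 + \left(-14\right)^{2} - -182\right)\right) - \frac{15270}{-17171} = \left(-2 + 236 \left(-7 + 196 + 182\right)\right) - 15270 \left(- \frac{1}{17171}\right) = \left(-2 + 236 \cdot 371\right) - - \frac{15270}{17171} = \left(-2 + 87556\right) + \frac{15270}{17171} = 87554 + \frac{15270}{17171} = \frac{1503405004}{17171}$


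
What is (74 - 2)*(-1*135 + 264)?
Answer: 9288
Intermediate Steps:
(74 - 2)*(-1*135 + 264) = 72*(-135 + 264) = 72*129 = 9288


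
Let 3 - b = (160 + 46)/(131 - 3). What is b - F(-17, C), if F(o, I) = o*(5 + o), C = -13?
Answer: -12967/64 ≈ -202.61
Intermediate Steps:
b = 89/64 (b = 3 - (160 + 46)/(131 - 3) = 3 - 206/128 = 3 - 1*103/64 = 3 - 103/64 = 89/64 ≈ 1.3906)
b - F(-17, C) = 89/64 - (-17)*(5 - 17) = 89/64 - (-17)*(-12) = 89/64 - 1*204 = 89/64 - 204 = -12967/64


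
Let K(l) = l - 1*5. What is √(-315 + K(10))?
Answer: I*√310 ≈ 17.607*I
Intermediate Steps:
K(l) = -5 + l (K(l) = l - 5 = -5 + l)
√(-315 + K(10)) = √(-315 + (-5 + 10)) = √(-315 + 5) = √(-310) = I*√310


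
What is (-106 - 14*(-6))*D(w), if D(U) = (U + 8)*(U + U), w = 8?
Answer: -5632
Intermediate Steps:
D(U) = 2*U*(8 + U) (D(U) = (8 + U)*(2*U) = 2*U*(8 + U))
(-106 - 14*(-6))*D(w) = (-106 - 14*(-6))*(2*8*(8 + 8)) = (-106 + 84)*(2*8*16) = -22*256 = -5632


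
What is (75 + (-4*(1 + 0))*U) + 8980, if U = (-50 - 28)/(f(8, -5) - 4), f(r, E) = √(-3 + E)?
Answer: 9003 - 26*I*√2 ≈ 9003.0 - 36.77*I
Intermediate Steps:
U = -78/(-4 + 2*I*√2) (U = (-50 - 28)/(√(-3 - 5) - 4) = -78/(√(-8) - 4) = -78/(2*I*√2 - 4) = -78/(-4 + 2*I*√2) ≈ 13.0 + 9.1924*I)
(75 + (-4*(1 + 0))*U) + 8980 = (75 + (-4*(1 + 0))*(13 + 13*I*√2/2)) + 8980 = (75 + (-4*1)*(13 + 13*I*√2/2)) + 8980 = (75 - 4*(13 + 13*I*√2/2)) + 8980 = (75 + (-52 - 26*I*√2)) + 8980 = (23 - 26*I*√2) + 8980 = 9003 - 26*I*√2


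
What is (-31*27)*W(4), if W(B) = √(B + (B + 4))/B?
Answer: -837*√3/2 ≈ -724.86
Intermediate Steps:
W(B) = √(4 + 2*B)/B (W(B) = √(B + (4 + B))/B = √(4 + 2*B)/B)
(-31*27)*W(4) = (-31*27)*(√(4 + 2*4)/4) = -837*√(4 + 8)/4 = -837*√12/4 = -837*2*√3/4 = -837*√3/2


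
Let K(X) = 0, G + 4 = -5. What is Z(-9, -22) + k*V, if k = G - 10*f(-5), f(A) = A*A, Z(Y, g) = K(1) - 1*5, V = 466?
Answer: -120699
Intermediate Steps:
G = -9 (G = -4 - 5 = -9)
Z(Y, g) = -5 (Z(Y, g) = 0 - 1*5 = 0 - 5 = -5)
f(A) = A**2
k = -259 (k = -9 - 10*(-5)**2 = -9 - 10*25 = -9 - 250 = -259)
Z(-9, -22) + k*V = -5 - 259*466 = -5 - 120694 = -120699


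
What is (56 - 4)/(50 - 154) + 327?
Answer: 653/2 ≈ 326.50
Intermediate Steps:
(56 - 4)/(50 - 154) + 327 = 52/(-104) + 327 = 52*(-1/104) + 327 = -½ + 327 = 653/2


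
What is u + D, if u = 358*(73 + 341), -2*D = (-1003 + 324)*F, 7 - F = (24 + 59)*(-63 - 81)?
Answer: 8416585/2 ≈ 4.2083e+6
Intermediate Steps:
F = 11959 (F = 7 - (24 + 59)*(-63 - 81) = 7 - 83*(-144) = 7 - 1*(-11952) = 7 + 11952 = 11959)
D = 8120161/2 (D = -(-1003 + 324)*11959/2 = -(-679)*11959/2 = -½*(-8120161) = 8120161/2 ≈ 4.0601e+6)
u = 148212 (u = 358*414 = 148212)
u + D = 148212 + 8120161/2 = 8416585/2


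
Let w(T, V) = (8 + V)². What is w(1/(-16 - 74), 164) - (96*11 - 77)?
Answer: 28605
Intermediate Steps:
w(1/(-16 - 74), 164) - (96*11 - 77) = (8 + 164)² - (96*11 - 77) = 172² - (1056 - 77) = 29584 - 1*979 = 29584 - 979 = 28605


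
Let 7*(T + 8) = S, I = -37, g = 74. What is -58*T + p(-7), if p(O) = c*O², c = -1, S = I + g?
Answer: 759/7 ≈ 108.43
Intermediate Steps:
S = 37 (S = -37 + 74 = 37)
T = -19/7 (T = -8 + (⅐)*37 = -8 + 37/7 = -19/7 ≈ -2.7143)
p(O) = -O²
-58*T + p(-7) = -58*(-19/7) - 1*(-7)² = 1102/7 - 1*49 = 1102/7 - 49 = 759/7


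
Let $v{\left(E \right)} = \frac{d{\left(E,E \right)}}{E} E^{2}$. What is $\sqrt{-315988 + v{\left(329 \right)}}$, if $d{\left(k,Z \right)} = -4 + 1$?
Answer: $5 i \sqrt{12679} \approx 563.0 i$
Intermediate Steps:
$d{\left(k,Z \right)} = -3$
$v{\left(E \right)} = - 3 E$ ($v{\left(E \right)} = - \frac{3}{E} E^{2} = - 3 E$)
$\sqrt{-315988 + v{\left(329 \right)}} = \sqrt{-315988 - 987} = \sqrt{-316975} = 5 i \sqrt{12679}$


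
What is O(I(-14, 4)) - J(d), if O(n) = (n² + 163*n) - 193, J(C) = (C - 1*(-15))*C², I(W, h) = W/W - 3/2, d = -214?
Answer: 36452519/4 ≈ 9.1131e+6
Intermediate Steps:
I(W, h) = -½ (I(W, h) = 1 - 3*½ = 1 - 3/2 = -½)
J(C) = C²*(15 + C) (J(C) = (C + 15)*C² = (15 + C)*C² = C²*(15 + C))
O(n) = -193 + n² + 163*n
O(I(-14, 4)) - J(d) = (-193 + (-½)² + 163*(-½)) - (-214)²*(15 - 214) = (-193 + ¼ - 163/2) - 45796*(-199) = -1097/4 - 1*(-9113404) = -1097/4 + 9113404 = 36452519/4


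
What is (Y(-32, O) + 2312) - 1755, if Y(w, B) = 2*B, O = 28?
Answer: 613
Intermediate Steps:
(Y(-32, O) + 2312) - 1755 = (2*28 + 2312) - 1755 = (56 + 2312) - 1755 = 2368 - 1755 = 613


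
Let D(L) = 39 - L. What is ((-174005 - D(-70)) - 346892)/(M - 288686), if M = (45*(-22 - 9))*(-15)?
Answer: 521006/267761 ≈ 1.9458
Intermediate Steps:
M = 20925 (M = (45*(-31))*(-15) = -1395*(-15) = 20925)
((-174005 - D(-70)) - 346892)/(M - 288686) = ((-174005 - (39 - 1*(-70))) - 346892)/(20925 - 288686) = ((-174005 - (39 + 70)) - 346892)/(-267761) = ((-174005 - 1*109) - 346892)*(-1/267761) = ((-174005 - 109) - 346892)*(-1/267761) = (-174114 - 346892)*(-1/267761) = -521006*(-1/267761) = 521006/267761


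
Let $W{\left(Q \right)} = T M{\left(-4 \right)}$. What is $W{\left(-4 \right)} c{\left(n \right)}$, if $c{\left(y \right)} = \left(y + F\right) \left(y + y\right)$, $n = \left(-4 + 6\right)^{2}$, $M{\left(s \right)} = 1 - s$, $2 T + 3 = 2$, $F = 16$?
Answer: $-400$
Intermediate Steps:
$T = - \frac{1}{2}$ ($T = - \frac{3}{2} + \frac{1}{2} \cdot 2 = - \frac{3}{2} + 1 = - \frac{1}{2} \approx -0.5$)
$W{\left(Q \right)} = - \frac{5}{2}$ ($W{\left(Q \right)} = - \frac{1 - -4}{2} = - \frac{1 + 4}{2} = \left(- \frac{1}{2}\right) 5 = - \frac{5}{2}$)
$n = 4$ ($n = 2^{2} = 4$)
$c{\left(y \right)} = 2 y \left(16 + y\right)$ ($c{\left(y \right)} = \left(y + 16\right) \left(y + y\right) = \left(16 + y\right) 2 y = 2 y \left(16 + y\right)$)
$W{\left(-4 \right)} c{\left(n \right)} = - \frac{5 \cdot 2 \cdot 4 \left(16 + 4\right)}{2} = - \frac{5 \cdot 2 \cdot 4 \cdot 20}{2} = \left(- \frac{5}{2}\right) 160 = -400$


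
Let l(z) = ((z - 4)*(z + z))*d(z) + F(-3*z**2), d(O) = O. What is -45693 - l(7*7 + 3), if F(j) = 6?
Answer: -305283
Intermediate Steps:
l(z) = 6 + 2*z**2*(-4 + z) (l(z) = ((z - 4)*(z + z))*z + 6 = ((-4 + z)*(2*z))*z + 6 = (2*z*(-4 + z))*z + 6 = 2*z**2*(-4 + z) + 6 = 6 + 2*z**2*(-4 + z))
-45693 - l(7*7 + 3) = -45693 - (6 - 8*(7*7 + 3)**2 + 2*(7*7 + 3)**3) = -45693 - (6 - 8*(49 + 3)**2 + 2*(49 + 3)**3) = -45693 - (6 - 8*52**2 + 2*52**3) = -45693 - (6 - 8*2704 + 2*140608) = -45693 - (6 - 21632 + 281216) = -45693 - 1*259590 = -45693 - 259590 = -305283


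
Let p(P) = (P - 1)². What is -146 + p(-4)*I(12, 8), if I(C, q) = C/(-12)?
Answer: -171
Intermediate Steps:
p(P) = (-1 + P)²
I(C, q) = -C/12 (I(C, q) = C*(-1/12) = -C/12)
-146 + p(-4)*I(12, 8) = -146 + (-1 - 4)²*(-1/12*12) = -146 + (-5)²*(-1) = -146 + 25*(-1) = -146 - 25 = -171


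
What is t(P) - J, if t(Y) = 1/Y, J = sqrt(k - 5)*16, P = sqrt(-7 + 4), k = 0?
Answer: I*(-sqrt(3) - 48*sqrt(5))/3 ≈ -36.354*I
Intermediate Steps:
P = I*sqrt(3) (P = sqrt(-3) = I*sqrt(3) ≈ 1.732*I)
J = 16*I*sqrt(5) (J = sqrt(0 - 5)*16 = sqrt(-5)*16 = (I*sqrt(5))*16 = 16*I*sqrt(5) ≈ 35.777*I)
t(P) - J = 1/(I*sqrt(3)) - 16*I*sqrt(5) = -I*sqrt(3)/3 - 16*I*sqrt(5) = -16*I*sqrt(5) - I*sqrt(3)/3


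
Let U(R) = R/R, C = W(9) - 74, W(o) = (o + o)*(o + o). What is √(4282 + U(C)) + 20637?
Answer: 20637 + √4283 ≈ 20702.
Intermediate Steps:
W(o) = 4*o² (W(o) = (2*o)*(2*o) = 4*o²)
C = 250 (C = 4*9² - 74 = 4*81 - 74 = 324 - 74 = 250)
U(R) = 1
√(4282 + U(C)) + 20637 = √(4282 + 1) + 20637 = √4283 + 20637 = 20637 + √4283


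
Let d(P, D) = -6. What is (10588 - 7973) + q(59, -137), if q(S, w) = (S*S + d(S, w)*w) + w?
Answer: 6781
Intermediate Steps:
q(S, w) = S² - 5*w (q(S, w) = (S*S - 6*w) + w = (S² - 6*w) + w = S² - 5*w)
(10588 - 7973) + q(59, -137) = (10588 - 7973) + (59² - 5*(-137)) = 2615 + (3481 + 685) = 2615 + 4166 = 6781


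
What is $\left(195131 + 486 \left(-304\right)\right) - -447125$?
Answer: $494512$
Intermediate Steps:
$\left(195131 + 486 \left(-304\right)\right) - -447125 = \left(195131 - 147744\right) + 447125 = 47387 + 447125 = 494512$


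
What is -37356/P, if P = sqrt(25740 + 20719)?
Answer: -37356*sqrt(46459)/46459 ≈ -173.31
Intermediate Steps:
P = sqrt(46459) ≈ 215.54
-37356/P = -37356*sqrt(46459)/46459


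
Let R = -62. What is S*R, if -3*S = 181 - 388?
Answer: -4278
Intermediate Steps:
S = 69 (S = -(181 - 388)/3 = -⅓*(-207) = 69)
S*R = 69*(-62) = -4278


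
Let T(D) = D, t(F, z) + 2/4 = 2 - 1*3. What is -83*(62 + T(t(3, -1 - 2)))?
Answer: -10043/2 ≈ -5021.5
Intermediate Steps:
t(F, z) = -3/2 (t(F, z) = -1/2 + (2 - 1*3) = -1/2 + (2 - 3) = -1/2 - 1 = -3/2)
-83*(62 + T(t(3, -1 - 2))) = -83*(62 - 3/2) = -83*121/2 = -10043/2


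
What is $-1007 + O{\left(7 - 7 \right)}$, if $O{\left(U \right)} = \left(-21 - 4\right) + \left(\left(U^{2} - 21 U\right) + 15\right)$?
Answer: $-1017$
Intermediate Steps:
$O{\left(U \right)} = -10 + U^{2} - 21 U$ ($O{\left(U \right)} = -25 + \left(15 + U^{2} - 21 U\right) = -10 + U^{2} - 21 U$)
$-1007 + O{\left(7 - 7 \right)} = -1007 - \left(10 - \left(7 - 7\right)^{2} + 21 \left(7 - 7\right)\right) = -1007 - \left(10 - 0^{2}\right) = -1007 + \left(-10 + 0 + 0\right) = -1007 - 10 = -1017$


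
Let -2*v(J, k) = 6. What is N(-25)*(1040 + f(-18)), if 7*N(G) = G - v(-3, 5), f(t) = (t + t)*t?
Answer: -37136/7 ≈ -5305.1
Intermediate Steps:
v(J, k) = -3 (v(J, k) = -1/2*6 = -3)
f(t) = 2*t**2 (f(t) = (2*t)*t = 2*t**2)
N(G) = 3/7 + G/7 (N(G) = (G - 1*(-3))/7 = (G + 3)/7 = (3 + G)/7 = 3/7 + G/7)
N(-25)*(1040 + f(-18)) = (3/7 + (1/7)*(-25))*(1040 + 2*(-18)**2) = (3/7 - 25/7)*(1040 + 2*324) = -22*(1040 + 648)/7 = -22/7*1688 = -37136/7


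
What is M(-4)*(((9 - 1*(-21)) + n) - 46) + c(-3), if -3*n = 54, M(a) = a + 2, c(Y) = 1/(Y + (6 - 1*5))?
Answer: 135/2 ≈ 67.500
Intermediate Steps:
c(Y) = 1/(1 + Y) (c(Y) = 1/(Y + (6 - 5)) = 1/(Y + 1) = 1/(1 + Y))
M(a) = 2 + a
n = -18 (n = -⅓*54 = -18)
M(-4)*(((9 - 1*(-21)) + n) - 46) + c(-3) = (2 - 4)*(((9 - 1*(-21)) - 18) - 46) + 1/(1 - 3) = -2*(((9 + 21) - 18) - 46) + 1/(-2) = -2*((30 - 18) - 46) - ½ = -2*(12 - 46) - ½ = -2*(-34) - ½ = 68 - ½ = 135/2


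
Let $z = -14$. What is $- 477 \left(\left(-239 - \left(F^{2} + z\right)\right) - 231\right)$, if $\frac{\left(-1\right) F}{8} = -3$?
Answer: $492264$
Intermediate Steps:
$F = 24$ ($F = \left(-8\right) \left(-3\right) = 24$)
$- 477 \left(\left(-239 - \left(F^{2} + z\right)\right) - 231\right) = - 477 \left(\left(-239 - \left(24^{2} - 14\right)\right) - 231\right) = - 477 \left(\left(-239 - \left(576 - 14\right)\right) - 231\right) = - 477 \left(\left(-239 - 562\right) - 231\right) = - 477 \left(-801 - 231\right) = \left(-477\right) \left(-1032\right) = 492264$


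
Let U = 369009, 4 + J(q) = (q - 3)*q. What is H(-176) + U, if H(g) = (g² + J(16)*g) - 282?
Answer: 363799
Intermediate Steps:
J(q) = -4 + q*(-3 + q) (J(q) = -4 + (q - 3)*q = -4 + (-3 + q)*q = -4 + q*(-3 + q))
H(g) = -282 + g² + 204*g (H(g) = (g² + (-4 + 16² - 3*16)*g) - 282 = (g² + (-4 + 256 - 48)*g) - 282 = (g² + 204*g) - 282 = -282 + g² + 204*g)
H(-176) + U = (-282 + (-176)² + 204*(-176)) + 369009 = (-282 + 30976 - 35904) + 369009 = -5210 + 369009 = 363799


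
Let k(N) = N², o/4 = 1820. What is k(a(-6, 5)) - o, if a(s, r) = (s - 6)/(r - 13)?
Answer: -29111/4 ≈ -7277.8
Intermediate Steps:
o = 7280 (o = 4*1820 = 7280)
a(s, r) = (-6 + s)/(-13 + r)
k(a(-6, 5)) - o = ((-6 - 6)/(-13 + 5))² - 1*7280 = (-12/(-8))² - 7280 = (-⅛*(-12))² - 7280 = (3/2)² - 7280 = 9/4 - 7280 = -29111/4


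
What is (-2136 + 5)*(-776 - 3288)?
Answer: 8660384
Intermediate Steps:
(-2136 + 5)*(-776 - 3288) = -2131*(-4064) = 8660384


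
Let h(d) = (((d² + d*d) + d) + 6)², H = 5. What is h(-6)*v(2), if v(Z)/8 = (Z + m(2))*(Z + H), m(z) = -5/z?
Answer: -145152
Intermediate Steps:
h(d) = (6 + d + 2*d²)² (h(d) = (((d² + d²) + d) + 6)² = ((2*d² + d) + 6)² = ((d + 2*d²) + 6)² = (6 + d + 2*d²)²)
v(Z) = 8*(5 + Z)*(-5/2 + Z) (v(Z) = 8*((Z - 5/2)*(Z + 5)) = 8*((Z - 5*½)*(5 + Z)) = 8*((Z - 5/2)*(5 + Z)) = 8*((-5/2 + Z)*(5 + Z)) = 8*((5 + Z)*(-5/2 + Z)) = 8*(5 + Z)*(-5/2 + Z))
h(-6)*v(2) = (6 - 6 + 2*(-6)²)²*(-100 + 8*2² + 20*2) = (6 - 6 + 2*36)²*(-100 + 8*4 + 40) = (6 - 6 + 72)²*(-100 + 32 + 40) = 72²*(-28) = 5184*(-28) = -145152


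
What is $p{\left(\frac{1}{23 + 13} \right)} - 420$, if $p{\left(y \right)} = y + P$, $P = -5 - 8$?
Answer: $- \frac{15587}{36} \approx -432.97$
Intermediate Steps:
$P = -13$
$p{\left(y \right)} = -13 + y$ ($p{\left(y \right)} = y - 13 = -13 + y$)
$p{\left(\frac{1}{23 + 13} \right)} - 420 = \left(-13 + \frac{1}{23 + 13}\right) - 420 = \left(-13 + \frac{1}{36}\right) - 420 = - \frac{467}{36} - 420 = - \frac{15587}{36}$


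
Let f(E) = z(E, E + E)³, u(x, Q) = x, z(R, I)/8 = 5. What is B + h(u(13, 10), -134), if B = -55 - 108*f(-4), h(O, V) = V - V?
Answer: -6912055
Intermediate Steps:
z(R, I) = 40 (z(R, I) = 8*5 = 40)
f(E) = 64000 (f(E) = 40³ = 64000)
h(O, V) = 0
B = -6912055 (B = -55 - 108*64000 = -55 - 6912000 = -6912055)
B + h(u(13, 10), -134) = -6912055 + 0 = -6912055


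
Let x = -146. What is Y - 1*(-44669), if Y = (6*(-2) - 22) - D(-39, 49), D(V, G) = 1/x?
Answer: 6516711/146 ≈ 44635.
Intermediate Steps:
D(V, G) = -1/146 (D(V, G) = 1/(-146) = -1/146)
Y = -4963/146 (Y = (6*(-2) - 22) - 1*(-1/146) = (-12 - 22) + 1/146 = -34 + 1/146 = -4963/146 ≈ -33.993)
Y - 1*(-44669) = -4963/146 - 1*(-44669) = -4963/146 + 44669 = 6516711/146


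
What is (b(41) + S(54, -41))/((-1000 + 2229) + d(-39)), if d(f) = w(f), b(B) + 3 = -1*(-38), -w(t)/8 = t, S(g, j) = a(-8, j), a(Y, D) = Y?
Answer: 27/1541 ≈ 0.017521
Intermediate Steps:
S(g, j) = -8
w(t) = -8*t
b(B) = 35 (b(B) = -3 - 1*(-38) = -3 + 38 = 35)
d(f) = -8*f
(b(41) + S(54, -41))/((-1000 + 2229) + d(-39)) = (35 - 8)/((-1000 + 2229) - 8*(-39)) = 27/(1229 + 312) = 27/1541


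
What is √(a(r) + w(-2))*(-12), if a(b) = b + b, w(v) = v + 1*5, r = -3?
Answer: -12*I*√3 ≈ -20.785*I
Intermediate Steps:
w(v) = 5 + v (w(v) = v + 5 = 5 + v)
a(b) = 2*b
√(a(r) + w(-2))*(-12) = √(2*(-3) + (5 - 2))*(-12) = √(-6 + 3)*(-12) = √(-3)*(-12) = (I*√3)*(-12) = -12*I*√3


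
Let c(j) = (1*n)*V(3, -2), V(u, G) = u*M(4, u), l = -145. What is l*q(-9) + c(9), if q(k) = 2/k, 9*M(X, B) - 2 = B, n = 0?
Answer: 290/9 ≈ 32.222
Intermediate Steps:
M(X, B) = 2/9 + B/9
V(u, G) = u*(2/9 + u/9)
c(j) = 0 (c(j) = (1*0)*((1/9)*3*(2 + 3)) = 0*((1/9)*3*5) = 0*(5/3) = 0)
l*q(-9) + c(9) = -290/(-9) + 0 = -290*(-1)/9 + 0 = -145*(-2/9) + 0 = 290/9 + 0 = 290/9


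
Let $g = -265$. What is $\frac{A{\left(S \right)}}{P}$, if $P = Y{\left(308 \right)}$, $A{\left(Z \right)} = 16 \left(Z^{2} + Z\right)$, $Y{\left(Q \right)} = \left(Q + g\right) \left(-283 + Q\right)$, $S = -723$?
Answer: $\frac{8352096}{1075} \approx 7769.4$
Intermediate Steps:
$Y{\left(Q \right)} = \left(-283 + Q\right) \left(-265 + Q\right)$ ($Y{\left(Q \right)} = \left(Q - 265\right) \left(-283 + Q\right) = \left(-265 + Q\right) \left(-283 + Q\right) = \left(-283 + Q\right) \left(-265 + Q\right)$)
$A{\left(Z \right)} = 16 Z + 16 Z^{2}$ ($A{\left(Z \right)} = 16 \left(Z + Z^{2}\right) = 16 Z + 16 Z^{2}$)
$P = 1075$ ($P = 74995 + 308^{2} - 168784 = 74995 + 94864 - 168784 = 1075$)
$\frac{A{\left(S \right)}}{P} = \frac{16 \left(-723\right) \left(1 - 723\right)}{1075} = 16 \left(-723\right) \left(-722\right) \frac{1}{1075} = 8352096 \cdot \frac{1}{1075} = \frac{8352096}{1075}$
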